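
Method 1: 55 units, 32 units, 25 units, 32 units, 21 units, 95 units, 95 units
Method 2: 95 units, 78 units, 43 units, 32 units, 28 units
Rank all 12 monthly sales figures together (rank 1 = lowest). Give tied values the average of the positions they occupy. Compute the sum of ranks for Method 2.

35

Sorted (ascending): 21, 25, 28, 32, 32, 32, 43, 55, 78, 95, 95, 95
The 3 values of 32 occupy positions 4–6 → average rank 5.
The 3 values of 95 occupy positions 10–12 → average rank 11.
Method 2 values → pooled ranks: 95→11, 78→9, 43→7, 32→5, 28→3
Rank sum = 11 + 9 + 7 + 5 + 3 = 35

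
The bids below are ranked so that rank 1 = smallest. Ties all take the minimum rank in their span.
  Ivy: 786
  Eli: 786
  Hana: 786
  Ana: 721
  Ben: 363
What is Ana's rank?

Sorted (ascending): 363, 721, 786, 786, 786
The 3 values of 786 occupy positions 3–5 → each gets rank 3.
Ana has value 721 → rank 2.

2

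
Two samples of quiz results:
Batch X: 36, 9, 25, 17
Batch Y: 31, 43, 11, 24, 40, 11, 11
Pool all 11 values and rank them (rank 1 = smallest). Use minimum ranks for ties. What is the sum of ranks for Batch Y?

41

Sorted (ascending): 9, 11, 11, 11, 17, 24, 25, 31, 36, 40, 43
The 3 values of 11 occupy positions 2–4 → each gets rank 2.
Batch Y values → pooled ranks: 31→8, 43→11, 11→2, 24→6, 40→10, 11→2, 11→2
Rank sum = 8 + 11 + 2 + 6 + 10 + 2 + 2 = 41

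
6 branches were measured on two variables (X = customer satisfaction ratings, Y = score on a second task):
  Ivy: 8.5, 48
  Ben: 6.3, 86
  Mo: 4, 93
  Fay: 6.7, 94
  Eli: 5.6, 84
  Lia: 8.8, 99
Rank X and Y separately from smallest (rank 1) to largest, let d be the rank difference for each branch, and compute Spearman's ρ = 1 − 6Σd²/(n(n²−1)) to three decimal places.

0.257

Ranks of variable 1: 5, 3, 1, 4, 2, 6
Ranks of variable 2: 1, 3, 4, 5, 2, 6
d = r₁ − r₂: 4, 0, -3, -1, 0, 0
d²: 16, 0, 9, 1, 0, 0; Σd² = 26
ρ = 1 − 6·26/(6·35) = 1 − 156/210 = 0.257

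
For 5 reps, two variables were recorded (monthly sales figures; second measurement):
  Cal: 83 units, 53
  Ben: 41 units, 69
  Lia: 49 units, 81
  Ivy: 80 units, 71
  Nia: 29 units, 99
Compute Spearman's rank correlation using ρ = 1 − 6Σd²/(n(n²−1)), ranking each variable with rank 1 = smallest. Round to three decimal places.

Ranks of variable 1: 5, 2, 3, 4, 1
Ranks of variable 2: 1, 2, 4, 3, 5
d = r₁ − r₂: 4, 0, -1, 1, -4
d²: 16, 0, 1, 1, 16; Σd² = 34
ρ = 1 − 6·34/(5·24) = 1 − 204/120 = -0.700

-0.700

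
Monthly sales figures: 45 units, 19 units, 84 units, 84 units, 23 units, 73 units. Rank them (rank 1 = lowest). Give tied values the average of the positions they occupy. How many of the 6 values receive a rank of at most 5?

Sorted (ascending): 19, 23, 45, 73, 84, 84
The 2 values of 84 occupy positions 5–6 → average rank (5+6)/2 = 5.5.
Ranks ≤ 5: {1, 2, 3, 4} → 4 values.

4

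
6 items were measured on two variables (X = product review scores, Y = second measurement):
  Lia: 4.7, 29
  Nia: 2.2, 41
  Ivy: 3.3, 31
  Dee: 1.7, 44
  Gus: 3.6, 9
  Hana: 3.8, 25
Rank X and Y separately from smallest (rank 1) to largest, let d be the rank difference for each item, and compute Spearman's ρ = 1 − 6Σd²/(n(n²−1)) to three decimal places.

-0.771

Ranks of variable 1: 6, 2, 3, 1, 4, 5
Ranks of variable 2: 3, 5, 4, 6, 1, 2
d = r₁ − r₂: 3, -3, -1, -5, 3, 3
d²: 9, 9, 1, 25, 9, 9; Σd² = 62
ρ = 1 − 6·62/(6·35) = 1 − 372/210 = -0.771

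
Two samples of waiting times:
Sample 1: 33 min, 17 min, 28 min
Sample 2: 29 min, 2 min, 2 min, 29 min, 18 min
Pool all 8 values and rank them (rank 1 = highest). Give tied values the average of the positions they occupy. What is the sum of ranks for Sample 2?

Sorted (descending): 33, 29, 29, 28, 18, 17, 2, 2
The 2 values of 29 occupy positions 2–3 → average rank (2+3)/2 = 2.5.
The 2 values of 2 occupy positions 7–8 → average rank (7+8)/2 = 7.5.
Sample 2 values → pooled ranks: 29→2.5, 2→7.5, 2→7.5, 29→2.5, 18→5
Rank sum = 2.5 + 7.5 + 7.5 + 2.5 + 5 = 25

25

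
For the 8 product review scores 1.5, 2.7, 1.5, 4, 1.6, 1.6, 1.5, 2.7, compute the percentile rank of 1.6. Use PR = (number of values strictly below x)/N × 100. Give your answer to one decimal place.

37.5

N = 8.
Strictly below 1.6: 3. Equal to 1.6: 2.
PR = 3/8 × 100 = 37.5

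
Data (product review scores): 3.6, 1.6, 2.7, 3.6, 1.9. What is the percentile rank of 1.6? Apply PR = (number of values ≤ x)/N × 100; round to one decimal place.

N = 5.
Strictly below 1.6: 0. Equal to 1.6: 1.
PR = 1/5 × 100 = 20.0

20.0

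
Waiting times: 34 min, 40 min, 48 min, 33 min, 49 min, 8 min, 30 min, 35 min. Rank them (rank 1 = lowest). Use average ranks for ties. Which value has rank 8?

Sorted (ascending): 8, 30, 33, 34, 35, 40, 48, 49
No ties — each value takes its position as its rank.
Rank 8 → value 49.

49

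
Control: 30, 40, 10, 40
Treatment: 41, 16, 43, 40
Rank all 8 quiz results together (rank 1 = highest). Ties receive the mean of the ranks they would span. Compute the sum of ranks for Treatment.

14

Sorted (descending): 43, 41, 40, 40, 40, 30, 16, 10
The 3 values of 40 occupy positions 3–5 → average rank 4.
Treatment values → pooled ranks: 41→2, 16→7, 43→1, 40→4
Rank sum = 2 + 7 + 1 + 4 = 14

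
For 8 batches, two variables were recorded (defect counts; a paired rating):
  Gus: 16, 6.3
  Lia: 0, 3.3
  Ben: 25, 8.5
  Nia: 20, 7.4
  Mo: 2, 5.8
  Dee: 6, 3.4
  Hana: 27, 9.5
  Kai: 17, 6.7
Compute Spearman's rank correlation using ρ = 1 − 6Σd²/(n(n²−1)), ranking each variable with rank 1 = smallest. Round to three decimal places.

Ranks of variable 1: 4, 1, 7, 6, 2, 3, 8, 5
Ranks of variable 2: 4, 1, 7, 6, 3, 2, 8, 5
d = r₁ − r₂: 0, 0, 0, 0, -1, 1, 0, 0
d²: 0, 0, 0, 0, 1, 1, 0, 0; Σd² = 2
ρ = 1 − 6·2/(8·63) = 1 − 12/504 = 0.976

0.976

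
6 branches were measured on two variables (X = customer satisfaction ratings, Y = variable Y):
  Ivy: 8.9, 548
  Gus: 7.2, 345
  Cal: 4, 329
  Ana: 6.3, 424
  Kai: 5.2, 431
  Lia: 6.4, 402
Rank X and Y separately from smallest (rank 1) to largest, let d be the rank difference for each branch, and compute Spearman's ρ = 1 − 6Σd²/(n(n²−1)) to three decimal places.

Ranks of variable 1: 6, 5, 1, 3, 2, 4
Ranks of variable 2: 6, 2, 1, 4, 5, 3
d = r₁ − r₂: 0, 3, 0, -1, -3, 1
d²: 0, 9, 0, 1, 9, 1; Σd² = 20
ρ = 1 − 6·20/(6·35) = 1 − 120/210 = 0.429

0.429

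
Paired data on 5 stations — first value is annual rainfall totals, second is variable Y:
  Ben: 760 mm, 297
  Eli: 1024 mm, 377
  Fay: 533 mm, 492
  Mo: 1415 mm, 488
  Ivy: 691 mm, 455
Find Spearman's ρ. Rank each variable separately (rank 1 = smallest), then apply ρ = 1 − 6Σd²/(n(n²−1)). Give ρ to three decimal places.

-0.300

Ranks of variable 1: 3, 4, 1, 5, 2
Ranks of variable 2: 1, 2, 5, 4, 3
d = r₁ − r₂: 2, 2, -4, 1, -1
d²: 4, 4, 16, 1, 1; Σd² = 26
ρ = 1 − 6·26/(5·24) = 1 − 156/120 = -0.300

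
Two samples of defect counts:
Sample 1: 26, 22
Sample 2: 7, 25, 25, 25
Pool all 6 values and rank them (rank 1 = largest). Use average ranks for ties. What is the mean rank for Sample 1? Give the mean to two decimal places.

Sorted (descending): 26, 25, 25, 25, 22, 7
The 3 values of 25 occupy positions 2–4 → average rank 3.
Sample 1 values → pooled ranks: 26→1, 22→5
Mean rank = (1 + 5) / 2 = 3.00

3.00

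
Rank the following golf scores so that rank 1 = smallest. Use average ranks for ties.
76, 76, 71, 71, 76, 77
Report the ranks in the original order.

4, 4, 1.5, 1.5, 4, 6

Sorted (ascending): 71, 71, 76, 76, 76, 77
The 2 values of 71 occupy positions 1–2 → average rank (1+2)/2 = 1.5.
The 3 values of 76 occupy positions 3–5 → average rank 4.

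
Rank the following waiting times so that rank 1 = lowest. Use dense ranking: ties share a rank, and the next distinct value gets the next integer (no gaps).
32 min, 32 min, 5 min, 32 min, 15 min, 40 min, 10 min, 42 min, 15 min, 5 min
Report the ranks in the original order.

Sorted (ascending): 5, 5, 10, 15, 15, 32, 32, 32, 40, 42
The 2 values of 5 share dense rank 1.
The 2 values of 15 share dense rank 3.
The 3 values of 32 share dense rank 4.
Remaining distinct values take the next consecutive integers.

4, 4, 1, 4, 3, 5, 2, 6, 3, 1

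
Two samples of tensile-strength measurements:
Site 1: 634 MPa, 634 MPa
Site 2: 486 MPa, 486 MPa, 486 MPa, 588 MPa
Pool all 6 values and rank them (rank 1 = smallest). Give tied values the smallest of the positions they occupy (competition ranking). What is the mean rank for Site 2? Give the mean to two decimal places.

Sorted (ascending): 486, 486, 486, 588, 634, 634
The 3 values of 486 occupy positions 1–3 → each gets rank 1.
The 2 values of 634 occupy positions 5–6 → each gets rank 5.
Site 2 values → pooled ranks: 486→1, 486→1, 486→1, 588→4
Mean rank = (1 + 1 + 1 + 4) / 4 = 1.75

1.75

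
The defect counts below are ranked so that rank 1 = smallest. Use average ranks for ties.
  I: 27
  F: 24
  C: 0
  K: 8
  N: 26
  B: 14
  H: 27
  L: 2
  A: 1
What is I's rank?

Sorted (ascending): 0, 1, 2, 8, 14, 24, 26, 27, 27
The 2 values of 27 occupy positions 8–9 → average rank (8+9)/2 = 8.5.
I has value 27 → rank 8.5.

8.5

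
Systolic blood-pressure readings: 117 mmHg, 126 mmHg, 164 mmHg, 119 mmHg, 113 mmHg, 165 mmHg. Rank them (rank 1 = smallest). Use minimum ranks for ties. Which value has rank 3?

Sorted (ascending): 113, 117, 119, 126, 164, 165
No ties — each value takes its position as its rank.
Rank 3 → value 119.

119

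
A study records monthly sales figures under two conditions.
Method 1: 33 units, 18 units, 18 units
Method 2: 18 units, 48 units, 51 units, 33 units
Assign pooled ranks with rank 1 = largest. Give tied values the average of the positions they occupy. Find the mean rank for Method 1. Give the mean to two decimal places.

5.17

Sorted (descending): 51, 48, 33, 33, 18, 18, 18
The 2 values of 33 occupy positions 3–4 → average rank (3+4)/2 = 3.5.
The 3 values of 18 occupy positions 5–7 → average rank 6.
Method 1 values → pooled ranks: 33→3.5, 18→6, 18→6
Mean rank = (3.5 + 6 + 6) / 3 = 5.17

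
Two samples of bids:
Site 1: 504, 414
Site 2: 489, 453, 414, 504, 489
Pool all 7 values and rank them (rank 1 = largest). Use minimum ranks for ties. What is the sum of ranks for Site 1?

7

Sorted (descending): 504, 504, 489, 489, 453, 414, 414
The 2 values of 504 occupy positions 1–2 → each gets rank 1.
The 2 values of 489 occupy positions 3–4 → each gets rank 3.
The 2 values of 414 occupy positions 6–7 → each gets rank 6.
Site 1 values → pooled ranks: 504→1, 414→6
Rank sum = 1 + 6 = 7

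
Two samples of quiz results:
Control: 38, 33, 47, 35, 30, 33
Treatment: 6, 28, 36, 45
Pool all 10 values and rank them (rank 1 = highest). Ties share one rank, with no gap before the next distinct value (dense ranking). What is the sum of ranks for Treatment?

Sorted (descending): 47, 45, 38, 36, 35, 33, 33, 30, 28, 6
The 2 values of 33 share dense rank 6.
Remaining distinct values take the next consecutive integers.
Treatment values → pooled ranks: 6→9, 28→8, 36→4, 45→2
Rank sum = 9 + 8 + 4 + 2 = 23

23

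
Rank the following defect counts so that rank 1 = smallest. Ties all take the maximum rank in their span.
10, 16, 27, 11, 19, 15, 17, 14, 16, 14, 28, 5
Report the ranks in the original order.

2, 8, 11, 3, 10, 6, 9, 5, 8, 5, 12, 1

Sorted (ascending): 5, 10, 11, 14, 14, 15, 16, 16, 17, 19, 27, 28
The 2 values of 14 occupy positions 4–5 → each gets rank 5.
The 2 values of 16 occupy positions 7–8 → each gets rank 8.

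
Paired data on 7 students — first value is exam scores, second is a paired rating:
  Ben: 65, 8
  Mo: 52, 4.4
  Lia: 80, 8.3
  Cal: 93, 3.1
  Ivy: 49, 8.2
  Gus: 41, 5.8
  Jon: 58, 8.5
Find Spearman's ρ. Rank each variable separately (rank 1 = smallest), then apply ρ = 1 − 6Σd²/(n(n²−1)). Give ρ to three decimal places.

Ranks of variable 1: 5, 3, 6, 7, 2, 1, 4
Ranks of variable 2: 4, 2, 6, 1, 5, 3, 7
d = r₁ − r₂: 1, 1, 0, 6, -3, -2, -3
d²: 1, 1, 0, 36, 9, 4, 9; Σd² = 60
ρ = 1 − 6·60/(7·48) = 1 − 360/336 = -0.071

-0.071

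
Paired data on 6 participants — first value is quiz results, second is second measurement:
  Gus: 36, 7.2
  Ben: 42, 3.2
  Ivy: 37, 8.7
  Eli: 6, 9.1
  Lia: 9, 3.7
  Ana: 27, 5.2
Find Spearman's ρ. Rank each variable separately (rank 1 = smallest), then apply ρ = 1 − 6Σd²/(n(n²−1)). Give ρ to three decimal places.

Ranks of variable 1: 4, 6, 5, 1, 2, 3
Ranks of variable 2: 4, 1, 5, 6, 2, 3
d = r₁ − r₂: 0, 5, 0, -5, 0, 0
d²: 0, 25, 0, 25, 0, 0; Σd² = 50
ρ = 1 − 6·50/(6·35) = 1 − 300/210 = -0.429

-0.429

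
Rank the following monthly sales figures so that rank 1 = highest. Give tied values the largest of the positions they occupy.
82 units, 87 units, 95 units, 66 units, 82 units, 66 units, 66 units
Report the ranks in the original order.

4, 2, 1, 7, 4, 7, 7

Sorted (descending): 95, 87, 82, 82, 66, 66, 66
The 2 values of 82 occupy positions 3–4 → each gets rank 4.
The 3 values of 66 occupy positions 5–7 → each gets rank 7.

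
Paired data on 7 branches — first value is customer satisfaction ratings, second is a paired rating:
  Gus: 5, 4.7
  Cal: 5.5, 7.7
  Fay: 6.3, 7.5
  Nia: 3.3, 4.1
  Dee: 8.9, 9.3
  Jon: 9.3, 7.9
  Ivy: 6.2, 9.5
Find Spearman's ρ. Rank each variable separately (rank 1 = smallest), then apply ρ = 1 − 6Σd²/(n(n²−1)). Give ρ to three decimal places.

0.679

Ranks of variable 1: 2, 3, 5, 1, 6, 7, 4
Ranks of variable 2: 2, 4, 3, 1, 6, 5, 7
d = r₁ − r₂: 0, -1, 2, 0, 0, 2, -3
d²: 0, 1, 4, 0, 0, 4, 9; Σd² = 18
ρ = 1 − 6·18/(7·48) = 1 − 108/336 = 0.679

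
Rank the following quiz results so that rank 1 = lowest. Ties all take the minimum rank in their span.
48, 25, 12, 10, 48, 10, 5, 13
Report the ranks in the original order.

Sorted (ascending): 5, 10, 10, 12, 13, 25, 48, 48
The 2 values of 10 occupy positions 2–3 → each gets rank 2.
The 2 values of 48 occupy positions 7–8 → each gets rank 7.

7, 6, 4, 2, 7, 2, 1, 5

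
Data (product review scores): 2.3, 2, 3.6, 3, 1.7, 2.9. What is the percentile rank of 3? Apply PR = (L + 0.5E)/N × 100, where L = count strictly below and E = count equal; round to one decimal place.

N = 6.
Strictly below 3: 4. Equal to 3: 1.
PR = (4 + 0.5·1)/6 × 100 = 75.0

75.0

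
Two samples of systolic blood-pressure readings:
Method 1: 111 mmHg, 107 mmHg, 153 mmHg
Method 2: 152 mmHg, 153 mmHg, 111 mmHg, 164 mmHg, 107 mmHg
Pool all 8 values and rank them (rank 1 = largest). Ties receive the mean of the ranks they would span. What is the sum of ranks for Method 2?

20.5

Sorted (descending): 164, 153, 153, 152, 111, 111, 107, 107
The 2 values of 153 occupy positions 2–3 → average rank (2+3)/2 = 2.5.
The 2 values of 111 occupy positions 5–6 → average rank (5+6)/2 = 5.5.
The 2 values of 107 occupy positions 7–8 → average rank (7+8)/2 = 7.5.
Method 2 values → pooled ranks: 152→4, 153→2.5, 111→5.5, 164→1, 107→7.5
Rank sum = 4 + 2.5 + 5.5 + 1 + 7.5 = 20.5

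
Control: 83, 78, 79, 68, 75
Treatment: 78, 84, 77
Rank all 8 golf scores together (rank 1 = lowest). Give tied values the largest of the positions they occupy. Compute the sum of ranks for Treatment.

Sorted (ascending): 68, 75, 77, 78, 78, 79, 83, 84
The 2 values of 78 occupy positions 4–5 → each gets rank 5.
Treatment values → pooled ranks: 78→5, 84→8, 77→3
Rank sum = 5 + 8 + 3 = 16

16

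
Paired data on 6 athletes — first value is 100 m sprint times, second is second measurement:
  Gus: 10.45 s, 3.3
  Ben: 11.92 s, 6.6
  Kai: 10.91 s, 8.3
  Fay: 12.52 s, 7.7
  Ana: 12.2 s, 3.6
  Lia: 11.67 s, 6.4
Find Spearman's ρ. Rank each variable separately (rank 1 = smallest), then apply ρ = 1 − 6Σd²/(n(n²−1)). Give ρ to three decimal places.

Ranks of variable 1: 1, 4, 2, 6, 5, 3
Ranks of variable 2: 1, 4, 6, 5, 2, 3
d = r₁ − r₂: 0, 0, -4, 1, 3, 0
d²: 0, 0, 16, 1, 9, 0; Σd² = 26
ρ = 1 − 6·26/(6·35) = 1 − 156/210 = 0.257

0.257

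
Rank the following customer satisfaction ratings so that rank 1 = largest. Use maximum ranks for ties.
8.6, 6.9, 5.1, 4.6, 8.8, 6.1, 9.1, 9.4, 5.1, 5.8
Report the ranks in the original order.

4, 5, 9, 10, 3, 6, 2, 1, 9, 7

Sorted (descending): 9.4, 9.1, 8.8, 8.6, 6.9, 6.1, 5.8, 5.1, 5.1, 4.6
The 2 values of 5.1 occupy positions 8–9 → each gets rank 9.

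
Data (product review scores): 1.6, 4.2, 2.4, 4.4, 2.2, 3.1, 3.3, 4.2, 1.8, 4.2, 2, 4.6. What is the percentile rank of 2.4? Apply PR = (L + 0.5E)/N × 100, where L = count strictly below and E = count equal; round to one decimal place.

N = 12.
Strictly below 2.4: 4. Equal to 2.4: 1.
PR = (4 + 0.5·1)/12 × 100 = 37.5

37.5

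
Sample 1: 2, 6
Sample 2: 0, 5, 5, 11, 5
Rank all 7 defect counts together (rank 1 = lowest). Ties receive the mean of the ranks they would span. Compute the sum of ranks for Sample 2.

Sorted (ascending): 0, 2, 5, 5, 5, 6, 11
The 3 values of 5 occupy positions 3–5 → average rank 4.
Sample 2 values → pooled ranks: 0→1, 5→4, 5→4, 11→7, 5→4
Rank sum = 1 + 4 + 4 + 7 + 4 = 20

20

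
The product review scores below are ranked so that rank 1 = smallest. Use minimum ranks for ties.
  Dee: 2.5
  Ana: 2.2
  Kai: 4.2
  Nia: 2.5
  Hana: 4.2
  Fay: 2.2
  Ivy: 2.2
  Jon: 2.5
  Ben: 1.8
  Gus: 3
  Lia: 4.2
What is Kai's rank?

Sorted (ascending): 1.8, 2.2, 2.2, 2.2, 2.5, 2.5, 2.5, 3, 4.2, 4.2, 4.2
The 3 values of 2.2 occupy positions 2–4 → each gets rank 2.
The 3 values of 2.5 occupy positions 5–7 → each gets rank 5.
The 3 values of 4.2 occupy positions 9–11 → each gets rank 9.
Kai has value 4.2 → rank 9.

9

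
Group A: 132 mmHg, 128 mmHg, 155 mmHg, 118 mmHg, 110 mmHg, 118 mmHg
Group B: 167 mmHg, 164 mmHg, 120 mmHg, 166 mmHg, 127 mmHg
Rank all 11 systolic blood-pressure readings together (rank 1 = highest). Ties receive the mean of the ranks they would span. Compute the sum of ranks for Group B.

21

Sorted (descending): 167, 166, 164, 155, 132, 128, 127, 120, 118, 118, 110
The 2 values of 118 occupy positions 9–10 → average rank (9+10)/2 = 9.5.
Group B values → pooled ranks: 167→1, 164→3, 120→8, 166→2, 127→7
Rank sum = 1 + 3 + 8 + 2 + 7 = 21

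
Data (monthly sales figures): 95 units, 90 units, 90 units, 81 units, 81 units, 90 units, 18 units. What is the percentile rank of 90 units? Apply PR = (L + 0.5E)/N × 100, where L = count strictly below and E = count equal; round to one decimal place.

64.3

N = 7.
Strictly below 90: 3. Equal to 90: 3.
PR = (3 + 0.5·3)/7 × 100 = 64.3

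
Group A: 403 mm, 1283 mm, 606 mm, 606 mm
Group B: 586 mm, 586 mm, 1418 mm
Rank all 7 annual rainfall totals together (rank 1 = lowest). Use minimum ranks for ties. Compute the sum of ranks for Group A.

15

Sorted (ascending): 403, 586, 586, 606, 606, 1283, 1418
The 2 values of 586 occupy positions 2–3 → each gets rank 2.
The 2 values of 606 occupy positions 4–5 → each gets rank 4.
Group A values → pooled ranks: 403→1, 1283→6, 606→4, 606→4
Rank sum = 1 + 6 + 4 + 4 = 15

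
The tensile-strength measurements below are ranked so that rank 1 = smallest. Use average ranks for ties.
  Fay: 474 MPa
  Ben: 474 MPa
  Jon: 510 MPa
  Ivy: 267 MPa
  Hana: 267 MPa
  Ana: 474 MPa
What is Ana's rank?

4

Sorted (ascending): 267, 267, 474, 474, 474, 510
The 2 values of 267 occupy positions 1–2 → average rank (1+2)/2 = 1.5.
The 3 values of 474 occupy positions 3–5 → average rank 4.
Ana has value 474 MPa → rank 4.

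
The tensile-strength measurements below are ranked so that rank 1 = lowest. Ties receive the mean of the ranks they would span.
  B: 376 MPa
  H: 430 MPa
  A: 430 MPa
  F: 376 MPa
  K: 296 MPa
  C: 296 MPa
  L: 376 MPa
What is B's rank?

4

Sorted (ascending): 296, 296, 376, 376, 376, 430, 430
The 2 values of 296 occupy positions 1–2 → average rank (1+2)/2 = 1.5.
The 3 values of 376 occupy positions 3–5 → average rank 4.
The 2 values of 430 occupy positions 6–7 → average rank (6+7)/2 = 6.5.
B has value 376 MPa → rank 4.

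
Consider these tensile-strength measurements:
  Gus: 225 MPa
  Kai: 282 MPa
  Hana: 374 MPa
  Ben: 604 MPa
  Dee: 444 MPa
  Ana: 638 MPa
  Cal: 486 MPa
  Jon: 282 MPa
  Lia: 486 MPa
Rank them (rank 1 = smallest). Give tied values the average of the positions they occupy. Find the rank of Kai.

2.5

Sorted (ascending): 225, 282, 282, 374, 444, 486, 486, 604, 638
The 2 values of 282 occupy positions 2–3 → average rank (2+3)/2 = 2.5.
The 2 values of 486 occupy positions 6–7 → average rank (6+7)/2 = 6.5.
Kai has value 282 MPa → rank 2.5.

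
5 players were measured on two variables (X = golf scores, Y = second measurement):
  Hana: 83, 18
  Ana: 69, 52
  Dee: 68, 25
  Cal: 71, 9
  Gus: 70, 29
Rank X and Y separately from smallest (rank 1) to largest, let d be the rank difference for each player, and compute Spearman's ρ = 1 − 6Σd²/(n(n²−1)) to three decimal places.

-0.600

Ranks of variable 1: 5, 2, 1, 4, 3
Ranks of variable 2: 2, 5, 3, 1, 4
d = r₁ − r₂: 3, -3, -2, 3, -1
d²: 9, 9, 4, 9, 1; Σd² = 32
ρ = 1 − 6·32/(5·24) = 1 − 192/120 = -0.600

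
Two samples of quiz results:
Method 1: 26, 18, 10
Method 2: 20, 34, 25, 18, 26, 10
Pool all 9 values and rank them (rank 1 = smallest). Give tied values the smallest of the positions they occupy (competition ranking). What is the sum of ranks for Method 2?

Sorted (ascending): 10, 10, 18, 18, 20, 25, 26, 26, 34
The 2 values of 10 occupy positions 1–2 → each gets rank 1.
The 2 values of 18 occupy positions 3–4 → each gets rank 3.
The 2 values of 26 occupy positions 7–8 → each gets rank 7.
Method 2 values → pooled ranks: 20→5, 34→9, 25→6, 18→3, 26→7, 10→1
Rank sum = 5 + 9 + 6 + 3 + 7 + 1 = 31

31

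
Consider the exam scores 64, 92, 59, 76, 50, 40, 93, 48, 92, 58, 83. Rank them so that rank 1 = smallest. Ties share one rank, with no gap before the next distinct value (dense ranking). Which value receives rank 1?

40

Sorted (ascending): 40, 48, 50, 58, 59, 64, 76, 83, 92, 92, 93
The 2 values of 92 share dense rank 9.
Remaining distinct values take the next consecutive integers.
Rank 1 → value 40.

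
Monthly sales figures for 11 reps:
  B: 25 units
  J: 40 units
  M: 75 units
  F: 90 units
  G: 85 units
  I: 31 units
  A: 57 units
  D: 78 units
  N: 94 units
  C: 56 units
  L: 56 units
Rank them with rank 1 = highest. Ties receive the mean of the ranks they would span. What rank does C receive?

Sorted (descending): 94, 90, 85, 78, 75, 57, 56, 56, 40, 31, 25
The 2 values of 56 occupy positions 7–8 → average rank (7+8)/2 = 7.5.
C has value 56 units → rank 7.5.

7.5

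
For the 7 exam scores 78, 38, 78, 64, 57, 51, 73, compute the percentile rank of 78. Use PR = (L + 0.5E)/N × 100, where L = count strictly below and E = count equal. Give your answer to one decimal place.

85.7

N = 7.
Strictly below 78: 5. Equal to 78: 2.
PR = (5 + 0.5·2)/7 × 100 = 85.7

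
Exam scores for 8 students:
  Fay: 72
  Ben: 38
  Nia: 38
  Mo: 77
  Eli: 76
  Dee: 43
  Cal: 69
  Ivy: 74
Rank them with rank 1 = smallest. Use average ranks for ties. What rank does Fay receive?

Sorted (ascending): 38, 38, 43, 69, 72, 74, 76, 77
The 2 values of 38 occupy positions 1–2 → average rank (1+2)/2 = 1.5.
Fay has value 72 → rank 5.

5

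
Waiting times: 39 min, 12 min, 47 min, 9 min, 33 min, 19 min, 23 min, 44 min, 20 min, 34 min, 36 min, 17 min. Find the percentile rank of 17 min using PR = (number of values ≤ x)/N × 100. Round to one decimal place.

25.0

N = 12.
Strictly below 17: 2. Equal to 17: 1.
PR = 3/12 × 100 = 25.0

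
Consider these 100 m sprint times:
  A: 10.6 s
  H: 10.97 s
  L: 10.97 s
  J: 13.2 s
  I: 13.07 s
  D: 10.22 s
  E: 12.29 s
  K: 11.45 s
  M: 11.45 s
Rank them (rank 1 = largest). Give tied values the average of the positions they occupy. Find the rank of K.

Sorted (descending): 13.2, 13.07, 12.29, 11.45, 11.45, 10.97, 10.97, 10.6, 10.22
The 2 values of 11.45 occupy positions 4–5 → average rank (4+5)/2 = 4.5.
The 2 values of 10.97 occupy positions 6–7 → average rank (6+7)/2 = 6.5.
K has value 11.45 s → rank 4.5.

4.5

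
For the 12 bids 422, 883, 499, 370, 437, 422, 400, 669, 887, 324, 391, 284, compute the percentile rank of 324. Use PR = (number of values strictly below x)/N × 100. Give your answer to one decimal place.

N = 12.
Strictly below 324: 1. Equal to 324: 1.
PR = 1/12 × 100 = 8.3

8.3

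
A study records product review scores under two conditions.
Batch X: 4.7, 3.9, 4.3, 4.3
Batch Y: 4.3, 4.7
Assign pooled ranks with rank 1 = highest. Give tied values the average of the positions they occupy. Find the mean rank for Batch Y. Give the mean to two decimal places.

2.75

Sorted (descending): 4.7, 4.7, 4.3, 4.3, 4.3, 3.9
The 2 values of 4.7 occupy positions 1–2 → average rank (1+2)/2 = 1.5.
The 3 values of 4.3 occupy positions 3–5 → average rank 4.
Batch Y values → pooled ranks: 4.3→4, 4.7→1.5
Mean rank = (4 + 1.5) / 2 = 2.75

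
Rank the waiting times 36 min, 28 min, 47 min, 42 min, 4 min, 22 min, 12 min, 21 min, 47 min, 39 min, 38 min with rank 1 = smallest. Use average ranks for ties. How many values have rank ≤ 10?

Sorted (ascending): 4, 12, 21, 22, 28, 36, 38, 39, 42, 47, 47
The 2 values of 47 occupy positions 10–11 → average rank (10+11)/2 = 10.5.
Ranks ≤ 10: {1, 2, 3, 4, 5, 6, 7, 8, 9} → 9 values.

9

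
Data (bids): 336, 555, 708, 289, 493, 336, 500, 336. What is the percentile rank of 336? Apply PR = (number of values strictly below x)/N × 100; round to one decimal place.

12.5

N = 8.
Strictly below 336: 1. Equal to 336: 3.
PR = 1/8 × 100 = 12.5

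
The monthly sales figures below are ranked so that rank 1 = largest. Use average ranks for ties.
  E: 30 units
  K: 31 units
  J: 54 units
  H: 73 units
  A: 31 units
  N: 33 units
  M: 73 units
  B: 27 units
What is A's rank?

5.5

Sorted (descending): 73, 73, 54, 33, 31, 31, 30, 27
The 2 values of 73 occupy positions 1–2 → average rank (1+2)/2 = 1.5.
The 2 values of 31 occupy positions 5–6 → average rank (5+6)/2 = 5.5.
A has value 31 units → rank 5.5.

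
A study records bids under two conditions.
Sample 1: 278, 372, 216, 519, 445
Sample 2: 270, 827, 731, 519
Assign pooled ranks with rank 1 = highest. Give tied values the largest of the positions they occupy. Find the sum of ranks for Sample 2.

15

Sorted (descending): 827, 731, 519, 519, 445, 372, 278, 270, 216
The 2 values of 519 occupy positions 3–4 → each gets rank 4.
Sample 2 values → pooled ranks: 270→8, 827→1, 731→2, 519→4
Rank sum = 8 + 1 + 2 + 4 = 15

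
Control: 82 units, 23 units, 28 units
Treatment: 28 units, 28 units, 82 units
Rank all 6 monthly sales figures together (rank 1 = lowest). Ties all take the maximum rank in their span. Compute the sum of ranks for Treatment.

14

Sorted (ascending): 23, 28, 28, 28, 82, 82
The 3 values of 28 occupy positions 2–4 → each gets rank 4.
The 2 values of 82 occupy positions 5–6 → each gets rank 6.
Treatment values → pooled ranks: 28→4, 28→4, 82→6
Rank sum = 4 + 4 + 6 = 14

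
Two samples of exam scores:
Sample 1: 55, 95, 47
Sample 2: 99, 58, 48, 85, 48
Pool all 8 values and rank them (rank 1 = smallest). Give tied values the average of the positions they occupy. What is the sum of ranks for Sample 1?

12

Sorted (ascending): 47, 48, 48, 55, 58, 85, 95, 99
The 2 values of 48 occupy positions 2–3 → average rank (2+3)/2 = 2.5.
Sample 1 values → pooled ranks: 55→4, 95→7, 47→1
Rank sum = 4 + 7 + 1 = 12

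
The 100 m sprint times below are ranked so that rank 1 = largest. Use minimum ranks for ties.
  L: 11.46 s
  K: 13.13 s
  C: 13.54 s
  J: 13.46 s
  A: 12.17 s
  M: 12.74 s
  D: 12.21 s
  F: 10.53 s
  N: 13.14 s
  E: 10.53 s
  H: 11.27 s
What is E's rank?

Sorted (descending): 13.54, 13.46, 13.14, 13.13, 12.74, 12.21, 12.17, 11.46, 11.27, 10.53, 10.53
The 2 values of 10.53 occupy positions 10–11 → each gets rank 10.
E has value 10.53 s → rank 10.

10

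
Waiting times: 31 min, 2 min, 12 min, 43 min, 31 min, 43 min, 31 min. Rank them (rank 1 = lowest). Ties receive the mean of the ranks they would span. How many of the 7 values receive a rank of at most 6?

5

Sorted (ascending): 2, 12, 31, 31, 31, 43, 43
The 3 values of 31 occupy positions 3–5 → average rank 4.
The 2 values of 43 occupy positions 6–7 → average rank (6+7)/2 = 6.5.
Ranks ≤ 6: {1, 2, 4, 4, 4} → 5 values.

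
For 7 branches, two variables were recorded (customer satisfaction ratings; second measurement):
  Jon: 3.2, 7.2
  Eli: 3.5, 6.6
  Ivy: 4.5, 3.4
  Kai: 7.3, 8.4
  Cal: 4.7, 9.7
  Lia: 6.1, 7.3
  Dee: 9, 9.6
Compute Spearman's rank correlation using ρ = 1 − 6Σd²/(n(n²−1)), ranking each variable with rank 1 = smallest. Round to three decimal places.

Ranks of variable 1: 1, 2, 3, 6, 4, 5, 7
Ranks of variable 2: 3, 2, 1, 5, 7, 4, 6
d = r₁ − r₂: -2, 0, 2, 1, -3, 1, 1
d²: 4, 0, 4, 1, 9, 1, 1; Σd² = 20
ρ = 1 − 6·20/(7·48) = 1 − 120/336 = 0.643

0.643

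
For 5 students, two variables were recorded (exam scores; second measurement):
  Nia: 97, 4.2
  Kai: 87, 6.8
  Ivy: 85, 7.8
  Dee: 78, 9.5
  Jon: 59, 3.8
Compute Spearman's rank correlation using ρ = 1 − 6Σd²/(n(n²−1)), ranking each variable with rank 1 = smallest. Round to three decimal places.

Ranks of variable 1: 5, 4, 3, 2, 1
Ranks of variable 2: 2, 3, 4, 5, 1
d = r₁ − r₂: 3, 1, -1, -3, 0
d²: 9, 1, 1, 9, 0; Σd² = 20
ρ = 1 − 6·20/(5·24) = 1 − 120/120 = 0.000

0.000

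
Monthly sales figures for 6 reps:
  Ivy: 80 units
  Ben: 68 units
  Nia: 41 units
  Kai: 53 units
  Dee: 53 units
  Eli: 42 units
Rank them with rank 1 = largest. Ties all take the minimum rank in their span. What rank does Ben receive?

2

Sorted (descending): 80, 68, 53, 53, 42, 41
The 2 values of 53 occupy positions 3–4 → each gets rank 3.
Ben has value 68 units → rank 2.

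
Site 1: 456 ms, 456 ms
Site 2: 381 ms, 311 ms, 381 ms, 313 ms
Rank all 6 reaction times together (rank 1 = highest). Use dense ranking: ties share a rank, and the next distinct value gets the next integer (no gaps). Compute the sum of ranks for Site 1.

Sorted (descending): 456, 456, 381, 381, 313, 311
The 2 values of 456 share dense rank 1.
The 2 values of 381 share dense rank 2.
Remaining distinct values take the next consecutive integers.
Site 1 values → pooled ranks: 456→1, 456→1
Rank sum = 1 + 1 = 2

2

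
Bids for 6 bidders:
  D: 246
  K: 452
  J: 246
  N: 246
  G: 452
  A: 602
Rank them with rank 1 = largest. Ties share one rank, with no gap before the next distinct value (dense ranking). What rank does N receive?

3

Sorted (descending): 602, 452, 452, 246, 246, 246
The 2 values of 452 share dense rank 2.
The 3 values of 246 share dense rank 3.
Remaining distinct values take the next consecutive integers.
N has value 246 → rank 3.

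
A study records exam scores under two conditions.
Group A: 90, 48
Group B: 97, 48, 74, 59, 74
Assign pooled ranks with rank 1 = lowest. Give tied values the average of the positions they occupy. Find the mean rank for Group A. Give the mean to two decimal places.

Sorted (ascending): 48, 48, 59, 74, 74, 90, 97
The 2 values of 48 occupy positions 1–2 → average rank (1+2)/2 = 1.5.
The 2 values of 74 occupy positions 4–5 → average rank (4+5)/2 = 4.5.
Group A values → pooled ranks: 90→6, 48→1.5
Mean rank = (6 + 1.5) / 2 = 3.75

3.75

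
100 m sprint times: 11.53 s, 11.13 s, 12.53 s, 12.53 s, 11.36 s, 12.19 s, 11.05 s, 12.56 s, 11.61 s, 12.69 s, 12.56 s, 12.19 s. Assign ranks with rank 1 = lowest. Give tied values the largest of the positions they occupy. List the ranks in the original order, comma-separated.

4, 2, 9, 9, 3, 7, 1, 11, 5, 12, 11, 7

Sorted (ascending): 11.05, 11.13, 11.36, 11.53, 11.61, 12.19, 12.19, 12.53, 12.53, 12.56, 12.56, 12.69
The 2 values of 12.19 occupy positions 6–7 → each gets rank 7.
The 2 values of 12.53 occupy positions 8–9 → each gets rank 9.
The 2 values of 12.56 occupy positions 10–11 → each gets rank 11.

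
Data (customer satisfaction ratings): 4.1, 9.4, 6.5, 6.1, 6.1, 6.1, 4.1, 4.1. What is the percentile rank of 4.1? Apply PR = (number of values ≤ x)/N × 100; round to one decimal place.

37.5

N = 8.
Strictly below 4.1: 0. Equal to 4.1: 3.
PR = 3/8 × 100 = 37.5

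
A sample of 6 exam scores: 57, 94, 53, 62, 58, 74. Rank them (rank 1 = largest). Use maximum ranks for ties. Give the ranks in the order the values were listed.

5, 1, 6, 3, 4, 2

Sorted (descending): 94, 74, 62, 58, 57, 53
No ties — each value takes its position as its rank.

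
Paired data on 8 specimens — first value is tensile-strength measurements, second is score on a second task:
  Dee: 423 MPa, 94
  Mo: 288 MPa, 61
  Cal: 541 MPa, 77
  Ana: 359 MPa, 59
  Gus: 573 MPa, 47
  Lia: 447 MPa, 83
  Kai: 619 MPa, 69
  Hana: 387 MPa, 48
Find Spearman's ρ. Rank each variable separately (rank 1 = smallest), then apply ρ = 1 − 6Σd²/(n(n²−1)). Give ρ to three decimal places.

0.095

Ranks of variable 1: 4, 1, 6, 2, 7, 5, 8, 3
Ranks of variable 2: 8, 4, 6, 3, 1, 7, 5, 2
d = r₁ − r₂: -4, -3, 0, -1, 6, -2, 3, 1
d²: 16, 9, 0, 1, 36, 4, 9, 1; Σd² = 76
ρ = 1 − 6·76/(8·63) = 1 − 456/504 = 0.095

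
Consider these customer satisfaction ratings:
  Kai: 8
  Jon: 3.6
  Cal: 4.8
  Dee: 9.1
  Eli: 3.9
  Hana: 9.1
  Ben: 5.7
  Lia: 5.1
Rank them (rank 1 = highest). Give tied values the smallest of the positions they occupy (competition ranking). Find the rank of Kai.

3

Sorted (descending): 9.1, 9.1, 8, 5.7, 5.1, 4.8, 3.9, 3.6
The 2 values of 9.1 occupy positions 1–2 → each gets rank 1.
Kai has value 8 → rank 3.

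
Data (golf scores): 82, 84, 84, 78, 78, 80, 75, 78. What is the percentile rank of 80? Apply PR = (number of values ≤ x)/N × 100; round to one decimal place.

62.5

N = 8.
Strictly below 80: 4. Equal to 80: 1.
PR = 5/8 × 100 = 62.5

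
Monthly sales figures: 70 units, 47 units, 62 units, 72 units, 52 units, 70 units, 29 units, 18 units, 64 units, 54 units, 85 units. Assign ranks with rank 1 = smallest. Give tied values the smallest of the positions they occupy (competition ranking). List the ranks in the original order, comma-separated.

Sorted (ascending): 18, 29, 47, 52, 54, 62, 64, 70, 70, 72, 85
The 2 values of 70 occupy positions 8–9 → each gets rank 8.

8, 3, 6, 10, 4, 8, 2, 1, 7, 5, 11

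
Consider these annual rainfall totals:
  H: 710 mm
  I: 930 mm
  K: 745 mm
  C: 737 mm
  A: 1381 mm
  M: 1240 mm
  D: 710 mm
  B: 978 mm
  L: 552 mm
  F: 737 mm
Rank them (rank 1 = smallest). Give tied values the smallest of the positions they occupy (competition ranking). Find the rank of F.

4

Sorted (ascending): 552, 710, 710, 737, 737, 745, 930, 978, 1240, 1381
The 2 values of 710 occupy positions 2–3 → each gets rank 2.
The 2 values of 737 occupy positions 4–5 → each gets rank 4.
F has value 737 mm → rank 4.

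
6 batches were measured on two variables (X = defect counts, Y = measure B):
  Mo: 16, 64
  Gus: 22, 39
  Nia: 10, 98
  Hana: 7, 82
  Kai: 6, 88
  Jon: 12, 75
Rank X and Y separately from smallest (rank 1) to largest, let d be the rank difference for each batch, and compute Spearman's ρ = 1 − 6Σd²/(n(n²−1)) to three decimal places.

Ranks of variable 1: 5, 6, 3, 2, 1, 4
Ranks of variable 2: 2, 1, 6, 4, 5, 3
d = r₁ − r₂: 3, 5, -3, -2, -4, 1
d²: 9, 25, 9, 4, 16, 1; Σd² = 64
ρ = 1 − 6·64/(6·35) = 1 − 384/210 = -0.829

-0.829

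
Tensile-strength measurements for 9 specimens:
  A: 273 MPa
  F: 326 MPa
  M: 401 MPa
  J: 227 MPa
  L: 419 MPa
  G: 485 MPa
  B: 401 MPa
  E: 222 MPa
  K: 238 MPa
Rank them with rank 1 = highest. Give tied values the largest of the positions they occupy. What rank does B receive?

Sorted (descending): 485, 419, 401, 401, 326, 273, 238, 227, 222
The 2 values of 401 occupy positions 3–4 → each gets rank 4.
B has value 401 MPa → rank 4.

4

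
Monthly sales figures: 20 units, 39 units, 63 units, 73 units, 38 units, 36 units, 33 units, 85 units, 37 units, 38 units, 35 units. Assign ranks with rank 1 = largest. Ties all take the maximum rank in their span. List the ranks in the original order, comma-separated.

Sorted (descending): 85, 73, 63, 39, 38, 38, 37, 36, 35, 33, 20
The 2 values of 38 occupy positions 5–6 → each gets rank 6.

11, 4, 3, 2, 6, 8, 10, 1, 7, 6, 9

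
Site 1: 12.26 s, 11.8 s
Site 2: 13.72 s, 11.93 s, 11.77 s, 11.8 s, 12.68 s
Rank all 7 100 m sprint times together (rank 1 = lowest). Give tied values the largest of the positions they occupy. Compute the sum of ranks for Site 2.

21

Sorted (ascending): 11.77, 11.8, 11.8, 11.93, 12.26, 12.68, 13.72
The 2 values of 11.8 occupy positions 2–3 → each gets rank 3.
Site 2 values → pooled ranks: 13.72→7, 11.93→4, 11.77→1, 11.8→3, 12.68→6
Rank sum = 7 + 4 + 1 + 3 + 6 = 21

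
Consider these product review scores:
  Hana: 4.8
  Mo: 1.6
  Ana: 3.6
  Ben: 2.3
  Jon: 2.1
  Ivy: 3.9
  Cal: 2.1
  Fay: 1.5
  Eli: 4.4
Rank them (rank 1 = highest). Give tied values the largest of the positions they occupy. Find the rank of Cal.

Sorted (descending): 4.8, 4.4, 3.9, 3.6, 2.3, 2.1, 2.1, 1.6, 1.5
The 2 values of 2.1 occupy positions 6–7 → each gets rank 7.
Cal has value 2.1 → rank 7.

7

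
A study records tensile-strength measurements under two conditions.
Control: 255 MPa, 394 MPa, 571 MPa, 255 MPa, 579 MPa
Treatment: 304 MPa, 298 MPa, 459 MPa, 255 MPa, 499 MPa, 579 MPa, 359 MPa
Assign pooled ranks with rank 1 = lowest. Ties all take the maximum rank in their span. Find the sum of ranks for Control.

35

Sorted (ascending): 255, 255, 255, 298, 304, 359, 394, 459, 499, 571, 579, 579
The 3 values of 255 occupy positions 1–3 → each gets rank 3.
The 2 values of 579 occupy positions 11–12 → each gets rank 12.
Control values → pooled ranks: 255→3, 394→7, 571→10, 255→3, 579→12
Rank sum = 3 + 7 + 10 + 3 + 12 = 35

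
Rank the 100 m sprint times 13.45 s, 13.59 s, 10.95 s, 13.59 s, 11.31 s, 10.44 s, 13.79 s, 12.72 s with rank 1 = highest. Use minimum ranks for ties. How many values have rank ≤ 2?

3

Sorted (descending): 13.79, 13.59, 13.59, 13.45, 12.72, 11.31, 10.95, 10.44
The 2 values of 13.59 occupy positions 2–3 → each gets rank 2.
Ranks ≤ 2: {1, 2, 2} → 3 values.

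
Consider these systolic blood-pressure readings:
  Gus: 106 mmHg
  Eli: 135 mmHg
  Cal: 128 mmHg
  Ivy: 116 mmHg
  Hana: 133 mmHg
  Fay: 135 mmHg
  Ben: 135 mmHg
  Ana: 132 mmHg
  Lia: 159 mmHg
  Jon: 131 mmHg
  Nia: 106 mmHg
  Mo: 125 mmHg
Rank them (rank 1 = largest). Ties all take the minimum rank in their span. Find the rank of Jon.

7

Sorted (descending): 159, 135, 135, 135, 133, 132, 131, 128, 125, 116, 106, 106
The 3 values of 135 occupy positions 2–4 → each gets rank 2.
The 2 values of 106 occupy positions 11–12 → each gets rank 11.
Jon has value 131 mmHg → rank 7.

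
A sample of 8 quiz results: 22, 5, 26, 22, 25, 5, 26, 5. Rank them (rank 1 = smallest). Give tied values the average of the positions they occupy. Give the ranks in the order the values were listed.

Sorted (ascending): 5, 5, 5, 22, 22, 25, 26, 26
The 3 values of 5 occupy positions 1–3 → average rank 2.
The 2 values of 22 occupy positions 4–5 → average rank (4+5)/2 = 4.5.
The 2 values of 26 occupy positions 7–8 → average rank (7+8)/2 = 7.5.

4.5, 2, 7.5, 4.5, 6, 2, 7.5, 2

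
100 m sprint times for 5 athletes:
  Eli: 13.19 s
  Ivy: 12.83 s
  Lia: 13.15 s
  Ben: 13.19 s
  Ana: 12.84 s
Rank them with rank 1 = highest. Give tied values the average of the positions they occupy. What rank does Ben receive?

1.5

Sorted (descending): 13.19, 13.19, 13.15, 12.84, 12.83
The 2 values of 13.19 occupy positions 1–2 → average rank (1+2)/2 = 1.5.
Ben has value 13.19 s → rank 1.5.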